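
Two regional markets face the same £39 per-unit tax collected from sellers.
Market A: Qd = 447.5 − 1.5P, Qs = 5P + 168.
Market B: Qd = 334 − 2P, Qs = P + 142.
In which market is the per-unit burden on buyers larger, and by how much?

Market A: pre-tax P* = £43, Q* = 383; post-tax Q = 338; per-unit burden on buyers = £30.
Market B: pre-tax P* = £64, Q* = 206; post-tax Q = 180; per-unit burden on buyers = £13.
Difference: £30 vs £13 → market A is larger by £17.

Market A, by £17.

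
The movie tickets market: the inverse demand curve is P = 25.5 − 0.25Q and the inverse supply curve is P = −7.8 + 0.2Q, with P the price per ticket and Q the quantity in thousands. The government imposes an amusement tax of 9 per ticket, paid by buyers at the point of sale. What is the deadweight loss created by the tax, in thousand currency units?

Deadweight loss = 90 thousand.

Rewrite in direct form: Qd = 102 − 4P and Qs = 5P + 39.
Without the tax, 102 − 4P = 5P + 39 gives 9P = 63, so P* = 7 and Q* = 74.
With the tax collected from buyers, demand (in seller-price terms) shifts: Qd = 102 − 4(P + 9).
New equilibrium: buyers pay 12, producers receive 3, Q = 54. (Wedge: Pb − Ps = 9.)
Quantity falls by |ΔQ| = |74 − 54| = 20.
DWL = ½ · t · |ΔQ| = ½ · 9 · 20 = 90.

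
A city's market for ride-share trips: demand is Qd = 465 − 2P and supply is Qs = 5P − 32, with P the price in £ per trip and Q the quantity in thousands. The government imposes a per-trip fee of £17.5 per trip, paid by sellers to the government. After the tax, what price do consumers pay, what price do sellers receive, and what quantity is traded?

Consumers pay £83.5; sellers receive £66; quantity = 298.

Before the tax: set 465 − 2P = 5P − 32 → P* = £71, Q* = 323.
With the tax collected from sellers, supply shifts: Qs = 5(P − 17.5) − 32.
Solving gives Q = 298 with consumers paying £83.5 and sellers receiving £66 (the £17.5 wedge).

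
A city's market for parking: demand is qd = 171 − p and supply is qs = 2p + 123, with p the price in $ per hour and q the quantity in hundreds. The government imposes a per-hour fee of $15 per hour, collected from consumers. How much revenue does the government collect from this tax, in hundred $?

Before the tax: set 171 − p = 2p + 123 → p* = $16, q* = 155.
With the tax collected from consumers, demand (in seller-price terms) shifts: qd = 171 − (p + 15).
Solving gives q = 145 with consumers paying $26 and suppliers receiving $11 (the $15 wedge).
Revenue = t · Q = 15 · 145 = $2175.

Tax revenue = $2175 hundred.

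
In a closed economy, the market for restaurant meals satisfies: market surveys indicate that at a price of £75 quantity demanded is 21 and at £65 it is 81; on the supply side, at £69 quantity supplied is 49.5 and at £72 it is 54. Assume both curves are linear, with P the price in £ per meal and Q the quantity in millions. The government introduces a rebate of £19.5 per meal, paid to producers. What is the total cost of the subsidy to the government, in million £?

Demand slope: (81 − 21)/(65 − 75) = -6, so Qd = 471 − 6P.
Supply slope: (54 − 49.5)/(72 − 69) = 1.5, so Qs = 1.5P − 54.
Without the subsidy, 471 − 6P = 1.5P − 54 gives 7.5P = 525, so P* = £70 and Q* = 51.
With a per-unit subsidy paid to producers, each receives P + 19.5 per unit sold, so supply becomes Qs = 1.5(P + 19.5) − 54.
New equilibrium: consumers pay £66.1, producers receive £85.6, Q = 74.4. (Wedge: Pb − Ps = −19.5.)
Outlay = t · Q = 19.5 · 74.4 = £1450.8.

Government outlay = £1450.8 million.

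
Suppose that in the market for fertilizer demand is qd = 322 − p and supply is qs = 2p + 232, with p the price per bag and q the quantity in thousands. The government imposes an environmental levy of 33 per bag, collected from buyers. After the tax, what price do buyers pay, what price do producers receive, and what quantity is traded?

Without the tax, 322 − p = 2p + 232 gives 3p = 90, so p* = 30 and q* = 292.
With the tax collected from buyers, demand (in seller-price terms) shifts: qd = 322 − (p + 33).
Solving gives q = 270 with buyers paying 52 and producers receiving 19 (the 33 wedge).

Buyers pay 52; producers receive 19; quantity = 270.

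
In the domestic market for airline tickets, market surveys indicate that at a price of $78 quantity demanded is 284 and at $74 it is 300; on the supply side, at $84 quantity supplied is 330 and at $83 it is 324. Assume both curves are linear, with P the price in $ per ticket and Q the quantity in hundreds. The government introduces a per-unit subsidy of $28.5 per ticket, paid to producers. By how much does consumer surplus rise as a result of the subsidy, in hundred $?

Consumer surplus rises by $5509.62 hundred.

Demand slope: (300 − 284)/(74 − 78) = -4, so Qd = 596 − 4P.
Supply slope: (324 − 330)/(83 − 84) = 6, so Qs = 6P − 174.
Before the subsidy: set 596 − 4P = 6P − 174 → P* = $77, Q* = 288.
With a per-unit subsidy paid to producers, each receives P + 28.5 per unit sold, so supply becomes Qs = 6(P + 28.5) − 174.
New equilibrium: buyers pay $59.9, producers receive $88.4, Q = 356.4. (Wedge: Pb − Ps = −28.5.)
ΔCS is the trapezoid between Q = 356.4 and Q = 288 of height $17.1: ½ · (288 + 356.4) · 17.1 = $5509.62.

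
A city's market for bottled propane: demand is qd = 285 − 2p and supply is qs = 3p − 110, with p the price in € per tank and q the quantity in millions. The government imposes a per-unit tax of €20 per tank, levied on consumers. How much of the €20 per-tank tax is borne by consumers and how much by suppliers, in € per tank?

Before the tax: set 285 − 2p = 3p − 110 → p* = €79, q* = 127.
With the tax collected from consumers, demand (in seller-price terms) shifts: qd = 285 − 2(p + 20).
New equilibrium: consumers pay €91, suppliers receive €71, q = 103. (Wedge: pb − ps = 20.)
Burden on consumers: €12; on suppliers: €8. (They sum to €20.)

Consumers bear €12 per tank; suppliers bear €8 per tank.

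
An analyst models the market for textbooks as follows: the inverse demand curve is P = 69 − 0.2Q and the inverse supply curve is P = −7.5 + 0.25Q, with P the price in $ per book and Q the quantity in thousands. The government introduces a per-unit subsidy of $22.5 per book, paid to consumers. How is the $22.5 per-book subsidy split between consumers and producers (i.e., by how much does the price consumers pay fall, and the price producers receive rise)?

Rewrite in direct form: Qd = 345 − 5P and Qs = 4P + 30.
Before the subsidy: set 345 − 5P = 4P + 30 → P* = $35, Q* = 170.
With a per-unit subsidy paid to consumers, each effectively pays P − 22.5, so demand becomes Qd = 345 − 5(P − 22.5).
Solving gives Q = 220 with consumers paying $25 and producers receiving $47.5 (the $22.5 wedge).
Gain to consumers: $10; to producers: $12.5. (They sum to $22.5.)

Consumers gain $10 per book; producers gain $12.5 per book.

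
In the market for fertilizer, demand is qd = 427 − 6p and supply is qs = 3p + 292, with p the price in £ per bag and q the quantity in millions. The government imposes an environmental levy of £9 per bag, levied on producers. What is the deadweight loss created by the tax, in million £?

Without the tax, 427 − 6p = 3p + 292 gives 9p = 135, so p* = £15 and q* = 337.
With the tax collected from producers, supply shifts: qs = 3(p − 9) + 292.
New equilibrium: consumers pay £18, producers receive £9, q = 319. (Wedge: pb − ps = 9.)
Quantity falls by |ΔQ| = |337 − 319| = 18.
DWL = ½ · t · |ΔQ| = ½ · 9 · 18 = £81.

Deadweight loss = £81 million.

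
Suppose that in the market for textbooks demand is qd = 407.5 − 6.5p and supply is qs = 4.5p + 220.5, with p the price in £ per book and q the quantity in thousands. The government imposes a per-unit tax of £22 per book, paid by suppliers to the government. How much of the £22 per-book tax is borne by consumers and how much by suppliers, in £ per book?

Consumers bear £9 per book; suppliers bear £13 per book.

Before the tax: set 407.5 − 6.5p = 4.5p + 220.5 → p* = £17, q* = 297.
With the tax collected from suppliers, supply shifts: qs = 4.5(p − 22) + 220.5.
Solving gives q = 238.5 with consumers paying £26 and suppliers receiving £4 (the £22 wedge).
Burden on consumers: £9; on suppliers: £13. (They sum to £22.)
The less price-elastic side of the market bears the larger share of a per-unit tax.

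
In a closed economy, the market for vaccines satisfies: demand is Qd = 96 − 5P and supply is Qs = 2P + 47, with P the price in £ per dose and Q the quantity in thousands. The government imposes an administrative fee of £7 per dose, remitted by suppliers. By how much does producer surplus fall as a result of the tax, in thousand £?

Without the tax, 96 − 5P = 2P + 47 gives 7P = 49, so P* = £7 and Q* = 61.
With the tax collected from suppliers, supply shifts: Qs = 2(P − 7) + 47.
Solving gives Q = 51 with consumers paying £9 and suppliers receiving £2 (the £7 wedge).
ΔPS is the trapezoid between Q = 51 and Q = 61 of height £5: ½ · (61 + 51) · 5 = £280.

Producer surplus falls by £280 thousand.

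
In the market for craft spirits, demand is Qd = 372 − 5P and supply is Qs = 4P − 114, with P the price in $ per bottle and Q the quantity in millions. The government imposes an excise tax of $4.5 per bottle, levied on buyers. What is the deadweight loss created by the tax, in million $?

Without the tax, 372 − 5P = 4P − 114 gives 9P = 486, so P* = $54 and Q* = 102.
With the tax collected from buyers, demand (in seller-price terms) shifts: Qd = 372 − 5(P + 4.5).
Solving gives Q = 92 with buyers paying $56 and producers receiving $51.5 (the $4.5 wedge).
Quantity falls by |ΔQ| = |102 − 92| = 10.
DWL = ½ · t · |ΔQ| = ½ · 4.5 · 10 = $22.5.

Deadweight loss = $22.5 million.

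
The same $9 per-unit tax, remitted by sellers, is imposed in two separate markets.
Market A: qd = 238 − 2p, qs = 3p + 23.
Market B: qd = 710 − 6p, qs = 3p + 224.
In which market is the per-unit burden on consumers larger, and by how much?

Market A, by $2.4.

Market A: pre-tax p* = $43, q* = 152; post-tax q = 141.2; per-unit burden on consumers = $5.4.
Market B: pre-tax p* = $54, q* = 386; post-tax q = 368; per-unit burden on consumers = $3.
Difference: $5.4 vs $3 → market A is larger by $2.4.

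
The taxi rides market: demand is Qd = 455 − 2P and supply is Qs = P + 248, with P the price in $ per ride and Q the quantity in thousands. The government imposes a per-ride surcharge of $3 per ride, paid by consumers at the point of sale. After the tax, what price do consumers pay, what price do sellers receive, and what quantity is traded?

Before the tax: set 455 − 2P = P + 248 → P* = $69, Q* = 317.
With the tax collected from consumers, demand (in seller-price terms) shifts: Qd = 455 − 2(P + 3).
Solving gives Q = 315 with consumers paying $70 and sellers receiving $67 (the $3 wedge).
The less price-elastic side of the market bears the larger share of a per-unit tax.

Consumers pay $70; sellers receive $67; quantity = 315.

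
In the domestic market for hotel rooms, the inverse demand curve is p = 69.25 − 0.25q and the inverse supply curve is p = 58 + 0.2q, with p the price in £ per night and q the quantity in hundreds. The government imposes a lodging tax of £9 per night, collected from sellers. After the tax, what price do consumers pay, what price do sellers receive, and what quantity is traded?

Consumers pay £68; sellers receive £59; quantity = 5.

Inverting to q(p) form: qd = 277 − 4p; qs = 5p − 290.
Before the tax: set 277 − 4p = 5p − 290 → p* = £63, q* = 25.
With the tax collected from sellers, supply shifts: qs = 5(p − 9) − 290.
Solving gives q = 5 with consumers paying £68 and sellers receiving £59 (the £9 wedge).
The less price-elastic side of the market bears the larger share of a per-unit tax.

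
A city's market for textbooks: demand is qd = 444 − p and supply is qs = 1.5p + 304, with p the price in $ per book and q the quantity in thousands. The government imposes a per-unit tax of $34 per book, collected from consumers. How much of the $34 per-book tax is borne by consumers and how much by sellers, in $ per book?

Consumers bear $20.4 per book; sellers bear $13.6 per book.

Without the tax, 444 − p = 1.5p + 304 gives 2.5p = 140, so p* = $56 and q* = 388.
With the tax collected from consumers, demand (in seller-price terms) shifts: qd = 444 − (p + 34).
New equilibrium: consumers pay $76.4, sellers receive $42.4, q = 367.6. (Wedge: pb − ps = 34.)
Burden on consumers: $20.4; on sellers: $13.6. (They sum to $34.)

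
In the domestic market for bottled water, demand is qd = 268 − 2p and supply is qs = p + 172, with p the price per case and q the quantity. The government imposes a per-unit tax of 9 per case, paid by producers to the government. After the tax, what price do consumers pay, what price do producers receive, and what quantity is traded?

Without the tax, 268 − 2p = p + 172 gives 3p = 96, so p* = 32 and q* = 204.
With the tax collected from producers, supply shifts: qs = (p − 9) + 172.
New equilibrium: consumers pay 35, producers receive 26, q = 198. (Wedge: pb − ps = 9.)
The less price-elastic side of the market bears the larger share of a per-unit tax.

Consumers pay 35; producers receive 26; quantity = 198.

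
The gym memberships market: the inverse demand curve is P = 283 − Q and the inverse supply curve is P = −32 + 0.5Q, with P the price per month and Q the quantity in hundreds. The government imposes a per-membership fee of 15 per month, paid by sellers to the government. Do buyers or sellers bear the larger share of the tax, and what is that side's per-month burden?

Buyers bear the larger share: 10 per month.

Rewrite in direct form: Qd = 283 − P and Qs = 2P + 64.
Without the tax, 283 − P = 2P + 64 gives 3P = 219, so P* = 73 and Q* = 210.
With the tax collected from sellers, supply shifts: Qs = 2(P − 15) + 64.
Solving gives Q = 200 with buyers paying 83 and sellers receiving 68 (the 15 wedge).
Per-month burden: buyers 10, sellers 5.
Buyers take the larger share because demand is less price-elastic here (demand slope 1 vs supply slope 2).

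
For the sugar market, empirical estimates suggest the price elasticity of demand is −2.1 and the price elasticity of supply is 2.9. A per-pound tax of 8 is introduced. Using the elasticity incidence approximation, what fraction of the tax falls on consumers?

Consumers' share ≈ 0.58.

Incidence ratio: consumers' share ≈ εs / (εs + |εd|) = 2.9 / (2.9 + 2.1) = 0.58.
Supply is the more elastic side, so consumers bear the larger share.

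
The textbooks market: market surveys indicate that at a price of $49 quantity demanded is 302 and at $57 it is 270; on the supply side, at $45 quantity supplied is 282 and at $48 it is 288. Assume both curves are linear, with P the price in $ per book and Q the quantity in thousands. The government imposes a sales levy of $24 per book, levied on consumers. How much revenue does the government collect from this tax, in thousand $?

Demand slope: (270 − 302)/(57 − 49) = -4, so Qd = 498 − 4P.
Supply slope: (288 − 282)/(48 − 45) = 2, so Qs = 2P + 192.
Without the tax, 498 − 4P = 2P + 192 gives 6P = 306, so P* = $51 and Q* = 294.
With the tax collected from consumers, demand (in seller-price terms) shifts: Qd = 498 − 4(P + 24).
Solving gives Q = 262 with consumers paying $59 and producers receiving $35 (the $24 wedge).
Revenue = t · Q = 24 · 262 = $6288.

Tax revenue = $6288 thousand.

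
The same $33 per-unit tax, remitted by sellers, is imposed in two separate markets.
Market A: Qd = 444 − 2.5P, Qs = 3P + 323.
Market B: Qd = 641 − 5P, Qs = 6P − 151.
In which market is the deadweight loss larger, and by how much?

Market A: pre-tax P* = $22, Q* = 389; post-tax Q = 344; deadweight loss = $742.5.
Market B: pre-tax P* = $72, Q* = 281; post-tax Q = 191; deadweight loss = $1485.
Difference: $742.5 vs $1485 → market B is larger by $742.5.

Market B, by $742.5.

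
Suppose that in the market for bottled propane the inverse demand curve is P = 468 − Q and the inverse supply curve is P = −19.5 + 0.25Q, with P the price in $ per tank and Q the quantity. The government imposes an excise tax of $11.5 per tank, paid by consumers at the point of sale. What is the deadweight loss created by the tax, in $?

Rewrite in direct form: Qd = 468 − P and Qs = 4P + 78.
Before the tax: set 468 − P = 4P + 78 → P* = $78, Q* = 390.
With the tax collected from consumers, demand (in seller-price terms) shifts: Qd = 468 − (P + 11.5).
New equilibrium: consumers pay $87.2, suppliers receive $75.7, Q = 380.8. (Wedge: Pb − Ps = 11.5.)
Quantity falls by |ΔQ| = |390 − 380.8| = 9.2.
DWL = ½ · t · |ΔQ| = ½ · 11.5 · 9.2 = $52.9.

Deadweight loss = $52.9.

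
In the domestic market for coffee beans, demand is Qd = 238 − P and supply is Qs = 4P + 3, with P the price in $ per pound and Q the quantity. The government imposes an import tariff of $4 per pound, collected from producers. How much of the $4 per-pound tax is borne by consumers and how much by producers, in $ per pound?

Consumers bear $3.2 per pound; producers bear $0.8 per pound.

Before the tax: set 238 − P = 4P + 3 → P* = $47, Q* = 191.
With the tax collected from producers, supply shifts: Qs = 4(P − 4) + 3.
Solving gives Q = 187.8 with consumers paying $50.2 and producers receiving $46.2 (the $4 wedge).
Burden on consumers: $3.2; on producers: $0.8. (They sum to $4.)
The less price-elastic side of the market bears the larger share of a per-unit tax.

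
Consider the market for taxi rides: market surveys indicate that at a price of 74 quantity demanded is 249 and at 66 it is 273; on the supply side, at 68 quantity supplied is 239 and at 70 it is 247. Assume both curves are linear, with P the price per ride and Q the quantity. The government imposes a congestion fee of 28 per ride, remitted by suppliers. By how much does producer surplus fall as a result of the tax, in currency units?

Demand slope: (273 − 249)/(66 − 74) = -3, so Qd = 471 − 3P.
Supply slope: (247 − 239)/(70 − 68) = 4, so Qs = 4P − 33.
Without the tax, 471 − 3P = 4P − 33 gives 7P = 504, so P* = 72 and Q* = 255.
With the tax collected from suppliers, supply shifts: Qs = 4(P − 28) − 33.
New equilibrium: consumers pay 88, suppliers receive 60, Q = 207. (Wedge: Pb − Ps = 28.)
ΔPS is the trapezoid between Q = 207 and Q = 255 of height 12: ½ · (255 + 207) · 12 = 2772.

Producer surplus falls by 2772.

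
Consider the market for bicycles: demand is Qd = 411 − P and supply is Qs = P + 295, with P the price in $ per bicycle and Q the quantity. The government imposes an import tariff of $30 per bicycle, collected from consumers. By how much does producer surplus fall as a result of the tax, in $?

Before the tax: set 411 − P = P + 295 → P* = $58, Q* = 353.
With the tax collected from consumers, demand (in seller-price terms) shifts: Qd = 411 − (P + 30).
Solving gives Q = 338 with consumers paying $73 and sellers receiving $43 (the $30 wedge).
ΔPS is the trapezoid between Q = 338 and Q = 353 of height $15: ½ · (353 + 338) · 15 = $5182.5.

Producer surplus falls by $5182.5.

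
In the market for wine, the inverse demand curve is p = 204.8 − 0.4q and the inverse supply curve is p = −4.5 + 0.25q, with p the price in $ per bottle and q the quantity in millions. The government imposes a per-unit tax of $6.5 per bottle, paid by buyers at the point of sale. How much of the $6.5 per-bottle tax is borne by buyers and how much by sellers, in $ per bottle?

Inverting to q(p) form: qd = 512 − 2.5p; qs = 4p + 18.
Without the tax, 512 − 2.5p = 4p + 18 gives 6.5p = 494, so p* = $76 and q* = 322.
With the tax collected from buyers, demand (in seller-price terms) shifts: qd = 512 − 2.5(p + 6.5).
Solving gives q = 312 with buyers paying $80 and sellers receiving $73.5 (the $6.5 wedge).
Burden on buyers: $4; on sellers: $2.5. (They sum to $6.5.)

Buyers bear $4 per bottle; sellers bear $2.5 per bottle.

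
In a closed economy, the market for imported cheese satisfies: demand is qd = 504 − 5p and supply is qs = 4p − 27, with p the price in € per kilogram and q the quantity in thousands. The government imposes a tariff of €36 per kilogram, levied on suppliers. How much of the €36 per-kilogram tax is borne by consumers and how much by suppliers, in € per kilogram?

Without the tax, 504 − 5p = 4p − 27 gives 9p = 531, so p* = €59 and q* = 209.
With the tax collected from suppliers, supply shifts: qs = 4(p − 36) − 27.
Solving gives q = 129 with consumers paying €75 and suppliers receiving €39 (the €36 wedge).
Burden on consumers: €16; on suppliers: €20. (They sum to €36.)

Consumers bear €16 per kilogram; suppliers bear €20 per kilogram.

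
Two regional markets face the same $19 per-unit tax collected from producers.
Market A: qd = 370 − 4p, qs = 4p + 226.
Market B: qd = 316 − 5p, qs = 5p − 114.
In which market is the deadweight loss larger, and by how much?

Market B, by $90.25.

Market A: pre-tax p* = $18, q* = 298; post-tax q = 260; deadweight loss = $361.
Market B: pre-tax p* = $43, q* = 101; post-tax q = 53.5; deadweight loss = $451.25.
Difference: $361 vs $451.25 → market B is larger by $90.25.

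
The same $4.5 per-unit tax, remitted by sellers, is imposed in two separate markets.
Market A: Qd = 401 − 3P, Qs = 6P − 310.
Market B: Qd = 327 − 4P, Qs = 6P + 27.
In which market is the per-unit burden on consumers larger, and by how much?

Market A, by $0.3.

Market A: pre-tax P* = $79, Q* = 164; post-tax Q = 155; per-unit burden on consumers = $3.
Market B: pre-tax P* = $30, Q* = 207; post-tax Q = 196.2; per-unit burden on consumers = $2.7.
Difference: $3 vs $2.7 → market A is larger by $0.3.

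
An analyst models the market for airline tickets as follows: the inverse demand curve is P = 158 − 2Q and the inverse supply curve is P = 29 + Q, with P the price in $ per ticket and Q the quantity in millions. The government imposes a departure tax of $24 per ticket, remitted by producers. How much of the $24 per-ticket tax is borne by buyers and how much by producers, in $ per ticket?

Buyers bear $16 per ticket; producers bear $8 per ticket.

Rewrite in direct form: Qd = 79 − 0.5P and Qs = P − 29.
Before the tax: set 79 − 0.5P = P − 29 → P* = $72, Q* = 43.
With the tax collected from producers, supply shifts: Qs = (P − 24) − 29.
New equilibrium: buyers pay $88, producers receive $64, Q = 35. (Wedge: Pb − Ps = 24.)
Burden on buyers: $16; on producers: $8. (They sum to $24.)
The less price-elastic side of the market bears the larger share of a per-unit tax.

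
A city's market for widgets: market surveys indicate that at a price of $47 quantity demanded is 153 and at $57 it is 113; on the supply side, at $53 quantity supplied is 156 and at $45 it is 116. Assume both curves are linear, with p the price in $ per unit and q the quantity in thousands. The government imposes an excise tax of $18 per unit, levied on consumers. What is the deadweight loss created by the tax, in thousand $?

Deadweight loss = $360 thousand.

Demand slope: (113 − 153)/(57 − 47) = -4, so qd = 341 − 4p.
Supply slope: (116 − 156)/(45 − 53) = 5, so qs = 5p − 109.
Without the tax, 341 − 4p = 5p − 109 gives 9p = 450, so p* = $50 and q* = 141.
With the tax collected from consumers, demand (in seller-price terms) shifts: qd = 341 − 4(p + 18).
Solving gives q = 101 with consumers paying $60 and producers receiving $42 (the $18 wedge).
Quantity falls by |ΔQ| = |141 − 101| = 40.
DWL = ½ · t · |ΔQ| = ½ · 18 · 40 = $360.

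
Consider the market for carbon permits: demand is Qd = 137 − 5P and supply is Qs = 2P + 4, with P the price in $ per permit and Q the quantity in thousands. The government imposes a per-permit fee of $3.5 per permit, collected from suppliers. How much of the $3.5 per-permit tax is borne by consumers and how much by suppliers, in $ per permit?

Consumers bear $1 per permit; suppliers bear $2.5 per permit.

Without the tax, 137 − 5P = 2P + 4 gives 7P = 133, so P* = $19 and Q* = 42.
With the tax collected from suppliers, supply shifts: Qs = 2(P − 3.5) + 4.
Solving gives Q = 37 with consumers paying $20 and suppliers receiving $16.5 (the $3.5 wedge).
Burden on consumers: $1; on suppliers: $2.5. (They sum to $3.5.)
The less price-elastic side of the market bears the larger share of a per-unit tax.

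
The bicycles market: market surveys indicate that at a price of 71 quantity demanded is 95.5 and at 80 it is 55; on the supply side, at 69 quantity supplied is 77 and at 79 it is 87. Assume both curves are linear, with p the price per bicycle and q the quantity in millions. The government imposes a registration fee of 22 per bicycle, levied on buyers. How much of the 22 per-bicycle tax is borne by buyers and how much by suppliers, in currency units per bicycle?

Buyers bear 4 per bicycle; suppliers bear 18 per bicycle.

Demand slope: (55 − 95.5)/(80 − 71) = -4.5, so qd = 415 − 4.5p.
Supply slope: (87 − 77)/(79 − 69) = 1, so qs = p + 8.
Before the tax: set 415 − 4.5p = p + 8 → p* = 74, q* = 82.
With the tax collected from buyers, demand (in seller-price terms) shifts: qd = 415 − 4.5(p + 22).
New equilibrium: buyers pay 78, suppliers receive 56, q = 64. (Wedge: pb − ps = 22.)
Burden on buyers: 4; on suppliers: 18. (They sum to 22.)
The less price-elastic side of the market bears the larger share of a per-unit tax.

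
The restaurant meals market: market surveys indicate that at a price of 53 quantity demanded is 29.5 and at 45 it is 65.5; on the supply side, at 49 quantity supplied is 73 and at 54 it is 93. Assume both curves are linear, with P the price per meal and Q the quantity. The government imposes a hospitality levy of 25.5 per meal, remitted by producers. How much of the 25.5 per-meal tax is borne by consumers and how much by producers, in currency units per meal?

Demand slope: (65.5 − 29.5)/(45 − 53) = -4.5, so Qd = 268 − 4.5P.
Supply slope: (93 − 73)/(54 − 49) = 4, so Qs = 4P − 123.
Before the tax: set 268 − 4.5P = 4P − 123 → P* = 46, Q* = 61.
With the tax collected from producers, supply shifts: Qs = 4(P − 25.5) − 123.
Solving gives Q = 7 with consumers paying 58 and producers receiving 32.5 (the 25.5 wedge).
Burden on consumers: 12; on producers: 13.5. (They sum to 25.5.)
The less price-elastic side of the market bears the larger share of a per-unit tax.

Consumers bear 12 per meal; producers bear 13.5 per meal.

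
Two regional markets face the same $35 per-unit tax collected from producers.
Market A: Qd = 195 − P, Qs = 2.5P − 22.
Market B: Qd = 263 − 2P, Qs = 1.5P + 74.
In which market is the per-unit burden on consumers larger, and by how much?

Market A, by $10.

Market A: pre-tax P* = $62, Q* = 133; post-tax Q = 108; per-unit burden on consumers = $25.
Market B: pre-tax P* = $54, Q* = 155; post-tax Q = 125; per-unit burden on consumers = $15.
Difference: $25 vs $15 → market A is larger by $10.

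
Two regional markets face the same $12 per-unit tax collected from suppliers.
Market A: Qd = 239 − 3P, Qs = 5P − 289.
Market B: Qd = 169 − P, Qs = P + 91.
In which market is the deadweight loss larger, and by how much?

Market A: pre-tax P* = $66, Q* = 41; post-tax Q = 18.5; deadweight loss = $135.
Market B: pre-tax P* = $39, Q* = 130; post-tax Q = 124; deadweight loss = $36.
Difference: $135 vs $36 → market A is larger by $99.

Market A, by $99.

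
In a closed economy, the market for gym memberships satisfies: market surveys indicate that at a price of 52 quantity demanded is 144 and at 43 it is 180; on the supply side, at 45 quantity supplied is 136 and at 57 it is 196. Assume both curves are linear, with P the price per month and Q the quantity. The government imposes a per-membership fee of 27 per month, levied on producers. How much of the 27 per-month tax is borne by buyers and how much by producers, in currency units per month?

Demand slope: (180 − 144)/(43 − 52) = -4, so Qd = 352 − 4P.
Supply slope: (196 − 136)/(57 − 45) = 5, so Qs = 5P − 89.
Before the tax: set 352 − 4P = 5P − 89 → P* = 49, Q* = 156.
With the tax collected from producers, supply shifts: Qs = 5(P − 27) − 89.
New equilibrium: buyers pay 64, producers receive 37, Q = 96. (Wedge: Pb − Ps = 27.)
Burden on buyers: 15; on producers: 12. (They sum to 27.)
The less price-elastic side of the market bears the larger share of a per-unit tax.

Buyers bear 15 per month; producers bear 12 per month.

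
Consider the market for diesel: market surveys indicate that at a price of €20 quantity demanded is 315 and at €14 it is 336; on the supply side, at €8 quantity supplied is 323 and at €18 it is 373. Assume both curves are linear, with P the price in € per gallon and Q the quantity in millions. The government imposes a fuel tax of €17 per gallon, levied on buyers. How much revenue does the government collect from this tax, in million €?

Tax revenue = €5236 million.

Demand slope: (336 − 315)/(14 − 20) = -3.5, so Qd = 385 − 3.5P.
Supply slope: (373 − 323)/(18 − 8) = 5, so Qs = 5P + 283.
Without the tax, 385 − 3.5P = 5P + 283 gives 8.5P = 102, so P* = €12 and Q* = 343.
With the tax collected from buyers, demand (in seller-price terms) shifts: Qd = 385 − 3.5(P + 17).
New equilibrium: buyers pay €22, sellers receive €5, Q = 308. (Wedge: Pb − Ps = 17.)
Revenue = t · Q = 17 · 308 = €5236.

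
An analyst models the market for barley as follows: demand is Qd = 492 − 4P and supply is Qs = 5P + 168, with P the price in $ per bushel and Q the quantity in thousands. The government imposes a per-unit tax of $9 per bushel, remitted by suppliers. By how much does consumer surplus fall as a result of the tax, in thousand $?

Consumer surplus falls by $1690 thousand.

Before the tax: set 492 − 4P = 5P + 168 → P* = $36, Q* = 348.
With the tax collected from suppliers, supply shifts: Qs = 5(P − 9) + 168.
Solving gives Q = 328 with consumers paying $41 and suppliers receiving $32 (the $9 wedge).
ΔCS is the trapezoid between Q = 328 and Q = 348 of height $5: ½ · (348 + 328) · 5 = $1690.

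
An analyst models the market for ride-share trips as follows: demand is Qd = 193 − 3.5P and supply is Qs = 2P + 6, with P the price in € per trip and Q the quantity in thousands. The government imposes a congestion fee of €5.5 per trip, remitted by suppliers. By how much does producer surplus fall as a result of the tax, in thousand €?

Producer surplus falls by €246.75 thousand.

Without the tax, 193 − 3.5P = 2P + 6 gives 5.5P = 187, so P* = €34 and Q* = 74.
With the tax collected from suppliers, supply shifts: Qs = 2(P − 5.5) + 6.
Solving gives Q = 67 with consumers paying €36 and suppliers receiving €30.5 (the €5.5 wedge).
ΔPS is the trapezoid between Q = 67 and Q = 74 of height €3.5: ½ · (74 + 67) · 3.5 = €246.75.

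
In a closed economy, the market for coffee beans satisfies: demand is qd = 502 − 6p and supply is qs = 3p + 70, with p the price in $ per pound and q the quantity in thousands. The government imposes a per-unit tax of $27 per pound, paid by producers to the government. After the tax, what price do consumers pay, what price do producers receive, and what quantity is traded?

Before the tax: set 502 − 6p = 3p + 70 → p* = $48, q* = 214.
With the tax collected from producers, supply shifts: qs = 3(p − 27) + 70.
Solving gives q = 160 with consumers paying $57 and producers receiving $30 (the $27 wedge).
The less price-elastic side of the market bears the larger share of a per-unit tax.

Consumers pay $57; producers receive $30; quantity = 160.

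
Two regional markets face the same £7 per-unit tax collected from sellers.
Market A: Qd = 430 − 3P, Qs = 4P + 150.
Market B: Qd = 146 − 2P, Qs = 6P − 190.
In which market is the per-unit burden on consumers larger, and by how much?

Market A: pre-tax P* = £40, Q* = 310; post-tax Q = 298; per-unit burden on consumers = £4.
Market B: pre-tax P* = £42, Q* = 62; post-tax Q = 51.5; per-unit burden on consumers = £5.25.
Difference: £4 vs £5.25 → market B is larger by £1.25.

Market B, by £1.25.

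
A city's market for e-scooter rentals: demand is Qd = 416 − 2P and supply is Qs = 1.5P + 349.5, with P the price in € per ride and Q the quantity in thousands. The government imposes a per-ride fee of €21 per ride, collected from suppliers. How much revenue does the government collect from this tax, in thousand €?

Tax revenue = €7560 thousand.

Before the tax: set 416 − 2P = 1.5P + 349.5 → P* = €19, Q* = 378.
With the tax collected from suppliers, supply shifts: Qs = 1.5(P − 21) + 349.5.
New equilibrium: buyers pay €28, suppliers receive €7, Q = 360. (Wedge: Pb − Ps = 21.)
Revenue = t · Q = 21 · 360 = €7560.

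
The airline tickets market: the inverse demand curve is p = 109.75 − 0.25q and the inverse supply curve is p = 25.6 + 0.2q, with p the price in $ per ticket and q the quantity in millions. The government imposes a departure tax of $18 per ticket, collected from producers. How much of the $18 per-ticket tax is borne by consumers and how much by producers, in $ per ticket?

Inverting to q(p) form: qd = 439 − 4p; qs = 5p − 128.
Without the tax, 439 − 4p = 5p − 128 gives 9p = 567, so p* = $63 and q* = 187.
With the tax collected from producers, supply shifts: qs = 5(p − 18) − 128.
Solving gives q = 147 with consumers paying $73 and producers receiving $55 (the $18 wedge).
Burden on consumers: $10; on producers: $8. (They sum to $18.)

Consumers bear $10 per ticket; producers bear $8 per ticket.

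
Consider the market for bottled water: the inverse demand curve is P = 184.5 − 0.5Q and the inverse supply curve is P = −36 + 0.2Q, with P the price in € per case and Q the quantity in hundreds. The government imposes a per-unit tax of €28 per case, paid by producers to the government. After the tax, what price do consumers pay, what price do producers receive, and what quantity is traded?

Consumers pay €47; producers receive €19; quantity = 275.

Rewrite in direct form: Qd = 369 − 2P and Qs = 5P + 180.
Without the tax, 369 − 2P = 5P + 180 gives 7P = 189, so P* = €27 and Q* = 315.
With the tax collected from producers, supply shifts: Qs = 5(P − 28) + 180.
New equilibrium: consumers pay €47, producers receive €19, Q = 275. (Wedge: Pb − Ps = 28.)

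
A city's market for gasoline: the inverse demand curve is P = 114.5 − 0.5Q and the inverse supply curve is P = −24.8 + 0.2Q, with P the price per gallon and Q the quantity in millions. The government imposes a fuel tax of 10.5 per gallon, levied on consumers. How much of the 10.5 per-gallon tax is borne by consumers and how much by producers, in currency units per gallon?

Inverting to Q(P) form: Qd = 229 − 2P; Qs = 5P + 124.
Without the tax, 229 − 2P = 5P + 124 gives 7P = 105, so P* = 15 and Q* = 199.
With the tax collected from consumers, demand (in seller-price terms) shifts: Qd = 229 − 2(P + 10.5).
New equilibrium: consumers pay 22.5, producers receive 12, Q = 184. (Wedge: Pb − Ps = 10.5.)
Burden on consumers: 7.5; on producers: 3. (They sum to 10.5.)

Consumers bear 7.5 per gallon; producers bear 3 per gallon.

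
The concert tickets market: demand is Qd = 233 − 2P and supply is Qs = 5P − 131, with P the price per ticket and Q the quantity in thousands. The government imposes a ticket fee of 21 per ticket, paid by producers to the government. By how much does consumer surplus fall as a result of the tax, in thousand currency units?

Before the tax: set 233 − 2P = 5P − 131 → P* = 52, Q* = 129.
With the tax collected from producers, supply shifts: Qs = 5(P − 21) − 131.
Solving gives Q = 99 with buyers paying 67 and producers receiving 46 (the 21 wedge).
ΔCS is the trapezoid between Q = 99 and Q = 129 of height 15: ½ · (129 + 99) · 15 = 1710.

Consumer surplus falls by 1710 thousand.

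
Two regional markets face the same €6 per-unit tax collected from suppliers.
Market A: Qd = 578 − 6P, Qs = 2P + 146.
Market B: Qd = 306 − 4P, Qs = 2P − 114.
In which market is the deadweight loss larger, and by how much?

Market A: pre-tax P* = €54, Q* = 254; post-tax Q = 245; deadweight loss = €27.
Market B: pre-tax P* = €70, Q* = 26; post-tax Q = 18; deadweight loss = €24.
Difference: €27 vs €24 → market A is larger by €3.

Market A, by €3.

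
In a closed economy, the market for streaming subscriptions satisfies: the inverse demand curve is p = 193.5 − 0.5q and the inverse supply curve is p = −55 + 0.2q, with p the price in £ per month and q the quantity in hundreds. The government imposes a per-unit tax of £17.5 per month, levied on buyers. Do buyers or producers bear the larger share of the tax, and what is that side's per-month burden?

Buyers bear the larger share: £12.5 per month.

Inverting to q(p) form: qd = 387 − 2p; qs = 5p + 275.
Before the tax: set 387 − 2p = 5p + 275 → p* = £16, q* = 355.
With the tax collected from buyers, demand (in seller-price terms) shifts: qd = 387 − 2(p + 17.5).
Solving gives q = 330 with buyers paying £28.5 and producers receiving £11 (the £17.5 wedge).
Per-month burden: buyers £12.5, producers £5.
Buyers take the larger share because demand is less price-elastic here (demand slope 2 vs supply slope 5).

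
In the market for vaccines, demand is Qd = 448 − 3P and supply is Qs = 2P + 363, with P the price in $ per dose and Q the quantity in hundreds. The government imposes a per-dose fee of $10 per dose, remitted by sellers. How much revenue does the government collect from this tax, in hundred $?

Tax revenue = $3850 hundred.

Without the tax, 448 − 3P = 2P + 363 gives 5P = 85, so P* = $17 and Q* = 397.
With the tax collected from sellers, supply shifts: Qs = 2(P − 10) + 363.
New equilibrium: consumers pay $21, sellers receive $11, Q = 385. (Wedge: Pb − Ps = 10.)
Revenue = t · Q = 10 · 385 = $3850.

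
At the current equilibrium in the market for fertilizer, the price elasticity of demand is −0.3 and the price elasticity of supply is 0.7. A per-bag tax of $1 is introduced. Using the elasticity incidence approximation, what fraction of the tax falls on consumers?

Consumers' share ≈ 0.7.

Incidence ratio: consumers' share ≈ εs / (εs + |εd|) = 0.7 / (0.7 + 0.3) = 0.7.
Supply is the more elastic side, so consumers bear the larger share.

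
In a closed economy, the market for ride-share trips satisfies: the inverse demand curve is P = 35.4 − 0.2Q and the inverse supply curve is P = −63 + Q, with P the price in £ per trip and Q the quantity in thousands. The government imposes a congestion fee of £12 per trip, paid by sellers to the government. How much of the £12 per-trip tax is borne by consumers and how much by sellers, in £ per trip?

Rewrite in direct form: Qd = 177 − 5P and Qs = P + 63.
Before the tax: set 177 − 5P = P + 63 → P* = £19, Q* = 82.
With the tax collected from sellers, supply shifts: Qs = (P − 12) + 63.
Solving gives Q = 72 with consumers paying £21 and sellers receiving £9 (the £12 wedge).
Burden on consumers: £2; on sellers: £10. (They sum to £12.)
The less price-elastic side of the market bears the larger share of a per-unit tax.

Consumers bear £2 per trip; sellers bear £10 per trip.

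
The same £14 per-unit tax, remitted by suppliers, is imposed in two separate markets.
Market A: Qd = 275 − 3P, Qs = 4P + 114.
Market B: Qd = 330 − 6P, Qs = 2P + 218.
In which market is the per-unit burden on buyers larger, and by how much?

Market A: pre-tax P* = £23, Q* = 206; post-tax Q = 182; per-unit burden on buyers = £8.
Market B: pre-tax P* = £14, Q* = 246; post-tax Q = 225; per-unit burden on buyers = £3.5.
Difference: £8 vs £3.5 → market A is larger by £4.5.

Market A, by £4.5.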